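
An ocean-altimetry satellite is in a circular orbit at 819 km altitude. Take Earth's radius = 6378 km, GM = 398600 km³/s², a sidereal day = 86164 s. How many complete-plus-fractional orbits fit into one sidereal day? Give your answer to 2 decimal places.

Semi-major axis a = 6378 + 819 = 7197 km. Period T = 2π√(a³/μ) = 2π√(7197³/398600) = 6076.3 s = 101.27 min.
Orbits per sidereal day = 86164 / 6076.3 = 14.180.

14.18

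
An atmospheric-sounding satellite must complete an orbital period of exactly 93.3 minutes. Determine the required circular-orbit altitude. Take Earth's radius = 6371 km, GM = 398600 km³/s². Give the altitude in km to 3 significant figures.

T = 93.3 min = 5598.0 s.
From T = 2π√(a³/μ): a = (μ T²/4π²)^(1/3) = (398600 × 5598.0² / 4π²)^(1/3) = 6814 km.
Altitude h = a − R = 6814 − 6371 = 443 km.

443 km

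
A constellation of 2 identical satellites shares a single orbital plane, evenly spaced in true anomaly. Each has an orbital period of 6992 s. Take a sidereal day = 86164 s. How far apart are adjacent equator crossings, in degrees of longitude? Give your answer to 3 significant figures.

Single-satellite node shift = (6992.0/86164) × 360° = 29.21°.
With 2 satellites evenly phased, successive equator crossings are 29.21/2 = 14.607° apart.

14.6°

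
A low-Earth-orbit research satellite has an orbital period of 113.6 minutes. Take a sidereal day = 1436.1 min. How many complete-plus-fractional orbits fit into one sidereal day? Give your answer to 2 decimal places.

12.64

T = 113.6 min = 6816.0 s.
Orbits per sidereal day = 86166 / 6816.0 = 12.642.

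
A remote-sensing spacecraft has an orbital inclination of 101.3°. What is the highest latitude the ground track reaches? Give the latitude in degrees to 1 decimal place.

Retrograde orbit: the ground track reaches ±(180° − i) = ±(180 − 101.3) = ±78.7°.

78.7°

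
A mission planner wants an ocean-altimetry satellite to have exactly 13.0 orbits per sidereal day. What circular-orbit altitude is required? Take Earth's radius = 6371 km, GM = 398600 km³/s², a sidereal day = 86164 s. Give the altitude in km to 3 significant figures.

1260 km

Required period T = 86164 / 13.0 = 6628.0 s.
From T = 2π√(a³/μ): a = (μ T²/4π²)^(1/3) = (398600 × 6628.0² / 4π²)^(1/3) = 7626 km.
Altitude h = a − R = 7626 − 6371 = 1255 km.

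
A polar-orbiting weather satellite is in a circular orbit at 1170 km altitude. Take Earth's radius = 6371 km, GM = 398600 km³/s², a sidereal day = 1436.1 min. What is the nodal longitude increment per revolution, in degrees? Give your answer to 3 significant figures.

27.2°

Semi-major axis a = 6371 + 1170 = 7541 km. Period T = 2π√(a³/μ) = 2π√(7541³/398600) = 6517.1 s = 108.62 min.
During one orbit Earth rotates (6517.1 / 86166) × 360° = 27.23°.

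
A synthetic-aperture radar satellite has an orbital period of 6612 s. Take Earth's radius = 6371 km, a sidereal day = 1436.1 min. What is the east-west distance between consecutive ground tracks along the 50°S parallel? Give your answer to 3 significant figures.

Node shift per orbit = (6612.0/86166) × 360° = 27.62°.
Equatorial spacing = 27.62 × 111.2 km/° = 3072 km.
At 50° latitude, spacing = 3072 × cos(50°) = 1974 km.

1970 km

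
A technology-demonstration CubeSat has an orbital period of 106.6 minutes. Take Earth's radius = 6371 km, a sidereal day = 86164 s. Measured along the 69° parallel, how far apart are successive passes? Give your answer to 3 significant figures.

T = 106.6 min = 6396.0 s.
Node shift per orbit = (6396.0/86164) × 360° = 26.72°.
Equatorial spacing = 26.72 × 111.2 km/° = 2971 km.
At 69° latitude, spacing = 2971 × cos(69°) = 1065 km.

1060 km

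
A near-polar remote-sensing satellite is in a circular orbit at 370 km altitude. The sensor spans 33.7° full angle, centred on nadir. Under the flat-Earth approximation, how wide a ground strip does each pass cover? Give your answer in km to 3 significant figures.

Half-angle = 33.7°/2 = 16.85°.
Swath width ≈ 2h·tan(θ/2) = 2 × 370 × tan(16.85°) = 224.1 km.

224 km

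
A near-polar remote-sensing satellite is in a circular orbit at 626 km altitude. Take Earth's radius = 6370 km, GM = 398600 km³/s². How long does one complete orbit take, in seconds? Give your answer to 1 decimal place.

5823.5 seconds

Semi-major axis a = 6370 + 626 = 6996 km. Period T = 2π√(a³/μ) = 2π√(6996³/398600) = 5823.5 s = 97.06 min.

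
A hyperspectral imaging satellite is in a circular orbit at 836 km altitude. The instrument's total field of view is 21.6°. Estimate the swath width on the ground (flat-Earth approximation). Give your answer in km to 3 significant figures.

Half-angle = 21.6°/2 = 10.8°.
Swath width ≈ 2h·tan(θ/2) = 2 × 836 × tan(10.8°) = 319.0 km.

319 km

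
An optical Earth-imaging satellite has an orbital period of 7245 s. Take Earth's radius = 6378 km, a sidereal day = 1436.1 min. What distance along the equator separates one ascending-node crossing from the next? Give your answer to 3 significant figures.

3370 km

During one orbit Earth rotates (7245.0 / 86166) × 360° = 30.27°.
At the equator that is 30.27° × (2π·6378/360) km/° = 30.27 × 111.3 = 3370 km.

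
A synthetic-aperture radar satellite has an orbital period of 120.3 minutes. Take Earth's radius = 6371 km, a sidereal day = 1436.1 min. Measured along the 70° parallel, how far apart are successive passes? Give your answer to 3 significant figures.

1150 km

T = 120.3 min = 7218.0 s.
Node shift per orbit = (7218.0/86166) × 360° = 30.16°.
Equatorial spacing = 30.16 × 111.2 km/° = 3353 km.
At 70° latitude, spacing = 3353 × cos(70°) = 1147 km.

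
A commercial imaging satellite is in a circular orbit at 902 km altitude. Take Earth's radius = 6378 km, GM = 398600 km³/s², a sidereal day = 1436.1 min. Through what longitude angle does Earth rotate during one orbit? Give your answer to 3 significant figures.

25.8°

Semi-major axis a = 6378 + 902 = 7280 km. Period T = 2π√(a³/μ) = 2π√(7280³/398600) = 6181.7 s = 103.03 min.
During one orbit Earth rotates (6181.7 / 86166) × 360° = 25.83°.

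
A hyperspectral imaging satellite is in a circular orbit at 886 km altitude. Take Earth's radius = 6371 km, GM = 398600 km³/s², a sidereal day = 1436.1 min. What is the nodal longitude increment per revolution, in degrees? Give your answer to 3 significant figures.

Semi-major axis a = 6371 + 886 = 7257 km. Period T = 2π√(a³/μ) = 2π√(7257³/398600) = 6152.4 s = 102.54 min.
During one orbit Earth rotates (6152.4 / 86166) × 360° = 25.70°.

25.7°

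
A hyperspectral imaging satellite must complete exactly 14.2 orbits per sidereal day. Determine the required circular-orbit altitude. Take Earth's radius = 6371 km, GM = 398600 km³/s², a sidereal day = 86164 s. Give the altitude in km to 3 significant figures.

819 km

Required period T = 86164 / 14.2 = 6067.9 s.
From T = 2π√(a³/μ): a = (μ T²/4π²)^(1/3) = (398600 × 6067.9² / 4π²)^(1/3) = 7190 km.
Altitude h = a − R = 7190 − 6371 = 819 km.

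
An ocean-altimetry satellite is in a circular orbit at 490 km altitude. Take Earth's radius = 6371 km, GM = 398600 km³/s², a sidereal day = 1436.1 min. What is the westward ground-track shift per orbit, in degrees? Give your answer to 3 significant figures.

23.6°

Semi-major axis a = 6371 + 490 = 6861 km. Period T = 2π√(a³/μ) = 2π√(6861³/398600) = 5655.8 s = 94.26 min.
During one orbit Earth rotates (5655.8 / 86166) × 360° = 23.63°.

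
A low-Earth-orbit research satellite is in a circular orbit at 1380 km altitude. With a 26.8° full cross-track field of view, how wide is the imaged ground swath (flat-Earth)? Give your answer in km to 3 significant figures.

Half-angle = 26.8°/2 = 13.4°.
Swath width ≈ 2h·tan(θ/2) = 2 × 1380 × tan(13.4°) = 657.5 km.

658 km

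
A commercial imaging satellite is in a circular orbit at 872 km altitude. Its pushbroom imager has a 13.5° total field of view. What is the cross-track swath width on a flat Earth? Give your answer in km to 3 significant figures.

206 km

Half-angle = 13.5°/2 = 6.75°.
Swath width ≈ 2h·tan(θ/2) = 2 × 872 × tan(6.75°) = 206.4 km.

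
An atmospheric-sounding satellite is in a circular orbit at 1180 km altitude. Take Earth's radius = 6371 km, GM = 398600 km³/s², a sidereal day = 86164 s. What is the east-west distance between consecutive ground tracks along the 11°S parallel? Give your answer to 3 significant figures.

2980 km

Semi-major axis a = 6371 + 1180 = 7551 km. Period T = 2π√(a³/μ) = 2π√(7551³/398600) = 6530.1 s = 108.83 min.
Node shift per orbit = (6530.1/86164) × 360° = 27.28°.
Equatorial spacing = 27.28 × 111.2 km/° = 3034 km.
At 11° latitude, spacing = 3034 × cos(11°) = 2978 km.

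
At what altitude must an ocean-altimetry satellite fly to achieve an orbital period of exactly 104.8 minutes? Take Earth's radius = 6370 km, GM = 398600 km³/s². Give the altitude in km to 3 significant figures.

T = 104.8 min = 6288.0 s.
From T = 2π√(a³/μ): a = (μ T²/4π²)^(1/3) = (398600 × 6288.0² / 4π²)^(1/3) = 7363 km.
Altitude h = a − R = 7363 − 6370 = 993 km.

993 km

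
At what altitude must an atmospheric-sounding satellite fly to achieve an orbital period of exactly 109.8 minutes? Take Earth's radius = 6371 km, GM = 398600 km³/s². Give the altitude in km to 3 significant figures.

1220 km

T = 109.8 min = 6588.0 s.
From T = 2π√(a³/μ): a = (μ T²/4π²)^(1/3) = (398600 × 6588.0² / 4π²)^(1/3) = 7596 km.
Altitude h = a − R = 7596 − 6371 = 1225 km.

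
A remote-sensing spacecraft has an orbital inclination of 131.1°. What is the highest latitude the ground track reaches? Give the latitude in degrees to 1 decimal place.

Retrograde orbit: the ground track reaches ±(180° − i) = ±(180 − 131.1) = ±48.9°.

48.9°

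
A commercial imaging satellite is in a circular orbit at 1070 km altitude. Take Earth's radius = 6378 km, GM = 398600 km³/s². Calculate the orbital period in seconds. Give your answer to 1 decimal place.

6396.9 seconds

Semi-major axis a = 6378 + 1070 = 7448 km. Period T = 2π√(a³/μ) = 2π√(7448³/398600) = 6396.9 s = 106.62 min.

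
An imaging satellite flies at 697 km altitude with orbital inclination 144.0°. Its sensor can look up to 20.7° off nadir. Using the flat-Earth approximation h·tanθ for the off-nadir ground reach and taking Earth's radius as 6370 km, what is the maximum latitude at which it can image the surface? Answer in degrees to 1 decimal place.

38.4°

Retrograde orbit: the ground track reaches ±(180° − i) = ±(180 − 144.0) = ±36.0°.
Sensor half-swath on the ground ≈ 697·tan(20.7°) = 263 km = 2.37° of latitude.
Maximum observable latitude ≈ 36.0 + 2.37 = 38.4°.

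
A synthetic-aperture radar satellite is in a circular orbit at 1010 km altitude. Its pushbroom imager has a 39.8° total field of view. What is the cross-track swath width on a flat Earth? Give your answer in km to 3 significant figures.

Half-angle = 39.8°/2 = 19.9°.
Swath width ≈ 2h·tan(θ/2) = 2 × 1010 × tan(19.9°) = 731.2 km.

731 km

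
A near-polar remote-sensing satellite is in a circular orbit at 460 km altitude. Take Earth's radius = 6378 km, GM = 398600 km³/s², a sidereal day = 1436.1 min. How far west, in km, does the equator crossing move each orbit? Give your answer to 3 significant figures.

Semi-major axis a = 6378 + 460 = 6838 km. Period T = 2π√(a³/μ) = 2π√(6838³/398600) = 5627.4 s = 93.79 min.
During one orbit Earth rotates (5627.4 / 86166) × 360° = 23.51°.
At the equator that is 23.51° × (2π·6378/360) km/° = 23.51 × 111.3 = 2617 km.

2620 km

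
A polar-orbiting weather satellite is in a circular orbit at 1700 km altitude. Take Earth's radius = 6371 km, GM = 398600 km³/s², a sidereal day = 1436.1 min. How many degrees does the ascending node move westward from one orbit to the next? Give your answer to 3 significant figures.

Semi-major axis a = 6371 + 1700 = 8071 km. Period T = 2π√(a³/μ) = 2π√(8071³/398600) = 7216.1 s = 120.27 min.
During one orbit Earth rotates (7216.1 / 86166) × 360° = 30.15°.

30.1°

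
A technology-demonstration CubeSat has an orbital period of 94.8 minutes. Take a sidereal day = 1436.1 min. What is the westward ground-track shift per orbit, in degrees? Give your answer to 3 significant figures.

23.8°

T = 94.8 min = 5688.0 s.
During one orbit Earth rotates (5688.0 / 86166) × 360° = 23.76°.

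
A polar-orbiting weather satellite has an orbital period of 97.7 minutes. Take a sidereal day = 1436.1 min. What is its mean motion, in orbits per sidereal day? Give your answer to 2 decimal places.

T = 97.7 min = 5862.0 s.
Orbits per sidereal day = 86166 / 5862.0 = 14.699.

14.70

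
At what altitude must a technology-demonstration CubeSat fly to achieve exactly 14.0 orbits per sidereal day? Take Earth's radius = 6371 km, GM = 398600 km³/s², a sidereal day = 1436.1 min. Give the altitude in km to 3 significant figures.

Required period T = 86166 / 14.0 = 6154.7 s.
From T = 2π√(a³/μ): a = (μ T²/4π²)^(1/3) = (398600 × 6154.7² / 4π²)^(1/3) = 7259 km.
Altitude h = a − R = 7259 − 6371 = 888 km.

888 km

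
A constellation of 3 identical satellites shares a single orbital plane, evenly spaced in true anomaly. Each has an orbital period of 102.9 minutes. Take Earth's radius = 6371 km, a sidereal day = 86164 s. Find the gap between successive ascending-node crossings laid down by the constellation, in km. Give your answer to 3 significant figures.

T = 102.9 min = 6174.0 s.
Single-satellite node shift = (6174.0/86164) × 360° = 25.80°.
With 3 satellites evenly phased, successive equator crossings are 25.80/3 = 8.598° apart.
That is 8.598 × 111.2 = 956 km at the equator.

956 km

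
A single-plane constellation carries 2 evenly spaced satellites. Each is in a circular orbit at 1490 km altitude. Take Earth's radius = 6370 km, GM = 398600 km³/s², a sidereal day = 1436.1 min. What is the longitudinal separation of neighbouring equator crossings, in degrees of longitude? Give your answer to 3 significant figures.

14.5°

Semi-major axis a = 6370 + 1490 = 7860 km. Period T = 2π√(a³/μ) = 2π√(7860³/398600) = 6935.0 s = 115.58 min.
Single-satellite node shift = (6935.0/86166) × 360° = 28.97°.
With 2 satellites evenly phased, successive equator crossings are 28.97/2 = 14.487° apart.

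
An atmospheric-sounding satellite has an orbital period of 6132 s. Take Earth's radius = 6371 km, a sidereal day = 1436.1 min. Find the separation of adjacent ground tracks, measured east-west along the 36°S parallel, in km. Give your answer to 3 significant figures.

Node shift per orbit = (6132.0/86166) × 360° = 25.62°.
Equatorial spacing = 25.62 × 111.2 km/° = 2849 km.
At 36° latitude, spacing = 2849 × cos(36°) = 2305 km.

2300 km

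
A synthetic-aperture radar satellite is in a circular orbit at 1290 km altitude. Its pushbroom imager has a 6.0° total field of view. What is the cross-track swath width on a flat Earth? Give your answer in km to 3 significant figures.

Half-angle = 6.0°/2 = 3°.
Swath width ≈ 2h·tan(θ/2) = 2 × 1290 × tan(3°) = 135.2 km.

135 km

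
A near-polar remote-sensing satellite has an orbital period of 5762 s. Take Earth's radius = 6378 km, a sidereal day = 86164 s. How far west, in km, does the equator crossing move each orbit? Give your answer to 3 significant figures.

2680 km

During one orbit Earth rotates (5762.0 / 86164) × 360° = 24.07°.
At the equator that is 24.07° × (2π·6378/360) km/° = 24.07 × 111.3 = 2680 km.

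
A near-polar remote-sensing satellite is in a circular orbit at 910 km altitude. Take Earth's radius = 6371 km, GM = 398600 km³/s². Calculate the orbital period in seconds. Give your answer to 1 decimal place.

6183.0 seconds

Semi-major axis a = 6371 + 910 = 7281 km. Period T = 2π√(a³/μ) = 2π√(7281³/398600) = 6183.0 s = 103.05 min.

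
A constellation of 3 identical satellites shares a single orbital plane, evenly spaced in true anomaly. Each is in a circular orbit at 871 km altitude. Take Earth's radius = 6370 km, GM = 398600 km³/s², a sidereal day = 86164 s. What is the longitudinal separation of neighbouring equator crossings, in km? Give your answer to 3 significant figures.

949 km

Semi-major axis a = 6370 + 871 = 7241 km. Period T = 2π√(a³/μ) = 2π√(7241³/398600) = 6132.1 s = 102.20 min.
Single-satellite node shift = (6132.1/86164) × 360° = 25.62°.
With 3 satellites evenly phased, successive equator crossings are 25.62/3 = 8.540° apart.
That is 8.540 × 111.2 = 949 km at the equator.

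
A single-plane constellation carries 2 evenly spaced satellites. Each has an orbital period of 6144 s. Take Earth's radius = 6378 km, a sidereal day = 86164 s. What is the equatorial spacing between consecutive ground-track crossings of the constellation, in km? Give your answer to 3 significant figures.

Single-satellite node shift = (6144.0/86164) × 360° = 25.67°.
With 2 satellites evenly phased, successive equator crossings are 25.67/2 = 12.835° apart.
That is 12.835 × 111.3 = 1429 km at the equator.

1430 km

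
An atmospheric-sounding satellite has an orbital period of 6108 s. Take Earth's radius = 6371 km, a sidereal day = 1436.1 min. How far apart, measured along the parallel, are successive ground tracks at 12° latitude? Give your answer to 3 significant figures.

2780 km

Node shift per orbit = (6108.0/86166) × 360° = 25.52°.
Equatorial spacing = 25.52 × 111.2 km/° = 2838 km.
At 12° latitude, spacing = 2838 × cos(12°) = 2776 km.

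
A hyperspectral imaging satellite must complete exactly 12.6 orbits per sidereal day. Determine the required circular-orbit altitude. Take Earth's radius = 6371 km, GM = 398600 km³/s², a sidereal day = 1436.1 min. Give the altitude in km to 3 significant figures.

Required period T = 86166 / 12.6 = 6838.6 s.
From T = 2π√(a³/μ): a = (μ T²/4π²)^(1/3) = (398600 × 6838.6² / 4π²)^(1/3) = 7787 km.
Altitude h = a − R = 7787 − 6371 = 1416 km.

1420 km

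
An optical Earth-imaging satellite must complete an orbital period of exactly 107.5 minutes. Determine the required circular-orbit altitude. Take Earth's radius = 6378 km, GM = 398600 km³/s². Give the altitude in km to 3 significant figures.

T = 107.5 min = 6450.0 s.
From T = 2π√(a³/μ): a = (μ T²/4π²)^(1/3) = (398600 × 6450.0² / 4π²)^(1/3) = 7489 km.
Altitude h = a − R = 7489 − 6378 = 1111 km.

1110 km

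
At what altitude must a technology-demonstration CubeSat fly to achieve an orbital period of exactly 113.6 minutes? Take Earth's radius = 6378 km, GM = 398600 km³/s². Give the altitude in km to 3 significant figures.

1390 km

T = 113.6 min = 6816.0 s.
From T = 2π√(a³/μ): a = (μ T²/4π²)^(1/3) = (398600 × 6816.0² / 4π²)^(1/3) = 7770 km.
Altitude h = a − R = 7770 − 6378 = 1392 km.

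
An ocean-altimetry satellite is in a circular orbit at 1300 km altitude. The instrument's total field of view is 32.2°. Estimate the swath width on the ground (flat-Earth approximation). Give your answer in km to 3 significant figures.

Half-angle = 32.2°/2 = 16.1°.
Swath width ≈ 2h·tan(θ/2) = 2 × 1300 × tan(16.1°) = 750.5 km.

750 km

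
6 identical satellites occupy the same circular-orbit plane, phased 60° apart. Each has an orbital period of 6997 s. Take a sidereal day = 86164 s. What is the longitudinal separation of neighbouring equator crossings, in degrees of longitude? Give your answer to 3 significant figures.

4.87°

Single-satellite node shift = (6997.0/86164) × 360° = 29.23°.
With 6 satellites evenly phased, successive equator crossings are 29.23/6 = 4.872° apart.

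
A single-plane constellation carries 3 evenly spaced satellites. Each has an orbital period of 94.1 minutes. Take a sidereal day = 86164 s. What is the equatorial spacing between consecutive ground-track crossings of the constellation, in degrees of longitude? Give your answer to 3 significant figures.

7.86°

T = 94.1 min = 5646.0 s.
Single-satellite node shift = (5646.0/86164) × 360° = 23.59°.
With 3 satellites evenly phased, successive equator crossings are 23.59/3 = 7.863° apart.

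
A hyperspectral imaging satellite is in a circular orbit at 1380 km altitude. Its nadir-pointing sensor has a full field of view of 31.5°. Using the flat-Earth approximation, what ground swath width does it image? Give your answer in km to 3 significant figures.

778 km

Half-angle = 31.5°/2 = 15.75°.
Swath width ≈ 2h·tan(θ/2) = 2 × 1380 × tan(15.75°) = 778.4 km.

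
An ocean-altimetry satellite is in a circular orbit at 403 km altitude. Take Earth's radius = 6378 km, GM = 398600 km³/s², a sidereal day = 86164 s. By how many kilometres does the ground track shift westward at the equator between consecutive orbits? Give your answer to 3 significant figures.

Semi-major axis a = 6378 + 403 = 6781 km. Period T = 2π√(a³/μ) = 2π√(6781³/398600) = 5557.1 s = 92.62 min.
During one orbit Earth rotates (5557.1 / 86164) × 360° = 23.22°.
At the equator that is 23.22° × (2π·6378/360) km/° = 23.22 × 111.3 = 2585 km.

2580 km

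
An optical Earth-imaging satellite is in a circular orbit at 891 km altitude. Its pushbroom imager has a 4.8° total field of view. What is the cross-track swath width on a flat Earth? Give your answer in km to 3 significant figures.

74.7 km

Half-angle = 4.8°/2 = 2.4°.
Swath width ≈ 2h·tan(θ/2) = 2 × 891 × tan(2.4°) = 74.7 km.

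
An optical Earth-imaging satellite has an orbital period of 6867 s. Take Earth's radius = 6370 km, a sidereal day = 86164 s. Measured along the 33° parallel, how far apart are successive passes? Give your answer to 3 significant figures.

2680 km

Node shift per orbit = (6867.0/86164) × 360° = 28.69°.
Equatorial spacing = 28.69 × 111.2 km/° = 3190 km.
At 33° latitude, spacing = 3190 × cos(33°) = 2675 km.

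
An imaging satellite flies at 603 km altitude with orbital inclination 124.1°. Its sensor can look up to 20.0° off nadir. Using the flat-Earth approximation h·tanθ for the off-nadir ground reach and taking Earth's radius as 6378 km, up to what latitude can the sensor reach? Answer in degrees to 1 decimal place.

57.9°

Retrograde orbit: the ground track reaches ±(180° − i) = ±(180 − 124.1) = ±55.9°.
Sensor half-swath on the ground ≈ 603·tan(20.0°) = 219 km = 1.97° of latitude.
Maximum observable latitude ≈ 55.9 + 1.97 = 57.9°.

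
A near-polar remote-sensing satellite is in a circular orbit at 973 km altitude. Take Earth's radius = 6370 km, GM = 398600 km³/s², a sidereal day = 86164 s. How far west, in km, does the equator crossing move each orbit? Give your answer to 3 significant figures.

2910 km

Semi-major axis a = 6370 + 973 = 7343 km. Period T = 2π√(a³/μ) = 2π√(7343³/398600) = 6262.1 s = 104.37 min.
During one orbit Earth rotates (6262.1 / 86164) × 360° = 26.16°.
At the equator that is 26.16° × (2π·6370/360) km/° = 26.16 × 111.2 = 2909 km.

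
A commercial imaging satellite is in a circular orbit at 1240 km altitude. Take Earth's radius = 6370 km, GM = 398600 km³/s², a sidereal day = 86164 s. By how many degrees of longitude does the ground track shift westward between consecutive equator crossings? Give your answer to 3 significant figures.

Semi-major axis a = 6370 + 1240 = 7610 km. Period T = 2π√(a³/μ) = 2π√(7610³/398600) = 6606.8 s = 110.11 min.
During one orbit Earth rotates (6606.8 / 86164) × 360° = 27.60°.

27.6°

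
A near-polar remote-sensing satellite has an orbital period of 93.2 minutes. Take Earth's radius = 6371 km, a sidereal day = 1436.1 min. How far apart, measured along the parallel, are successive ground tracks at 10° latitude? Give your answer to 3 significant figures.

T = 93.2 min = 5592.0 s.
Node shift per orbit = (5592.0/86166) × 360° = 23.36°.
Equatorial spacing = 23.36 × 111.2 km/° = 2598 km.
At 10° latitude, spacing = 2598 × cos(10°) = 2558 km.

2560 km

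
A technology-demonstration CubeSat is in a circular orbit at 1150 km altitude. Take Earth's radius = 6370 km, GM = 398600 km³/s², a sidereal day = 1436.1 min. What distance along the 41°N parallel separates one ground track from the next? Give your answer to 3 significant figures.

Semi-major axis a = 6370 + 1150 = 7520 km. Period T = 2π√(a³/μ) = 2π√(7520³/398600) = 6489.9 s = 108.16 min.
Node shift per orbit = (6489.9/86166) × 360° = 27.11°.
Equatorial spacing = 27.11 × 111.2 km/° = 3015 km.
At 41° latitude, spacing = 3015 × cos(41°) = 2275 km.

2280 km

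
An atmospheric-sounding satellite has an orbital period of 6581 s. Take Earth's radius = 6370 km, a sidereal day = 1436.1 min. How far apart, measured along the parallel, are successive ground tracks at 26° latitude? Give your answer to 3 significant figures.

2750 km

Node shift per orbit = (6581.0/86166) × 360° = 27.50°.
Equatorial spacing = 27.50 × 111.2 km/° = 3057 km.
At 26° latitude, spacing = 3057 × cos(26°) = 2747 km.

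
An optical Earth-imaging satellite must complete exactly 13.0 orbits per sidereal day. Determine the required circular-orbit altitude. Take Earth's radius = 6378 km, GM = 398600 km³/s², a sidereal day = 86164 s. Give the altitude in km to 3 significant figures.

Required period T = 86164 / 13.0 = 6628.0 s.
From T = 2π√(a³/μ): a = (μ T²/4π²)^(1/3) = (398600 × 6628.0² / 4π²)^(1/3) = 7626 km.
Altitude h = a − R = 7626 − 6378 = 1248 km.

1250 km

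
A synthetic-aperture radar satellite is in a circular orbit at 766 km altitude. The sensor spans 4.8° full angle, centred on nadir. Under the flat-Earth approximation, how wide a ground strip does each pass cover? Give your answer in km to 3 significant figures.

Half-angle = 4.8°/2 = 2.4°.
Swath width ≈ 2h·tan(θ/2) = 2 × 766 × tan(2.4°) = 64.2 km.

64.2 km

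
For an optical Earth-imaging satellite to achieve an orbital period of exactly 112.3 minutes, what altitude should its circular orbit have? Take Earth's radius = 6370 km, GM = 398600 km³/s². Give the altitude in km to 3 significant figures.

1340 km

T = 112.3 min = 6738.0 s.
From T = 2π√(a³/μ): a = (μ T²/4π²)^(1/3) = (398600 × 6738.0² / 4π²)^(1/3) = 7710 km.
Altitude h = a − R = 7710 − 6370 = 1340 km.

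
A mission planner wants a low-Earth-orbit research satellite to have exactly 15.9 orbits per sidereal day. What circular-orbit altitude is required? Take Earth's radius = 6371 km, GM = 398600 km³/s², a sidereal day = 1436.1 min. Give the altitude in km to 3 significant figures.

297 km

Required period T = 86166 / 15.9 = 5419.2 s.
From T = 2π√(a³/μ): a = (μ T²/4π²)^(1/3) = (398600 × 5419.2² / 4π²)^(1/3) = 6668 km.
Altitude h = a − R = 6668 − 6371 = 297 km.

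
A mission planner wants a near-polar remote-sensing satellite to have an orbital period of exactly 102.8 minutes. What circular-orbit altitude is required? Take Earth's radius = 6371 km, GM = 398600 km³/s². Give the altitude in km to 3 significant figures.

T = 102.8 min = 6168.0 s.
From T = 2π√(a³/μ): a = (μ T²/4π²)^(1/3) = (398600 × 6168.0² / 4π²)^(1/3) = 7269 km.
Altitude h = a − R = 7269 − 6371 = 898 km.

898 km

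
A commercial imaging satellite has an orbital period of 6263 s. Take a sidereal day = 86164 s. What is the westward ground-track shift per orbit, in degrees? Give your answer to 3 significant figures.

During one orbit Earth rotates (6263.0 / 86164) × 360° = 26.17°.

26.2°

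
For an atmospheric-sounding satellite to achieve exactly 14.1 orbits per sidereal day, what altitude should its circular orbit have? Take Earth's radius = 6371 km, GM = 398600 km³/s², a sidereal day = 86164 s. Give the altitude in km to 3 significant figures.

853 km

Required period T = 86164 / 14.1 = 6110.9 s.
From T = 2π√(a³/μ): a = (μ T²/4π²)^(1/3) = (398600 × 6110.9² / 4π²)^(1/3) = 7224 km.
Altitude h = a − R = 7224 − 6371 = 853 km.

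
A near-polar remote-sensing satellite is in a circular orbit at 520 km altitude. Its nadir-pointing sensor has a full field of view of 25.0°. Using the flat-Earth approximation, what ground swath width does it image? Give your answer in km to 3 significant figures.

Half-angle = 25.0°/2 = 12.5°.
Swath width ≈ 2h·tan(θ/2) = 2 × 520 × tan(12.5°) = 230.6 km.

231 km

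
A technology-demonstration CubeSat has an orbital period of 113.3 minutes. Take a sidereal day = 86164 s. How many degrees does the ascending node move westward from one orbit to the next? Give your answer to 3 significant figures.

T = 113.3 min = 6798.0 s.
During one orbit Earth rotates (6798.0 / 86164) × 360° = 28.40°.

28.4°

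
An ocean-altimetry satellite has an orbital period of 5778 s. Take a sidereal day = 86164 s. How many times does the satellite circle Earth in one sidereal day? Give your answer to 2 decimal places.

Orbits per sidereal day = 86164 / 5778.0 = 14.912.

14.91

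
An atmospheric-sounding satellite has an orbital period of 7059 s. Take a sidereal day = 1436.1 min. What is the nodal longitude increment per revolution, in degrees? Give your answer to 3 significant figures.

29.5°

During one orbit Earth rotates (7059.0 / 86166) × 360° = 29.49°.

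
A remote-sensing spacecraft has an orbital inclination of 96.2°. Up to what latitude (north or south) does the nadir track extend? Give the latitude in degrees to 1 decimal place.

83.8°

Retrograde orbit: the ground track reaches ±(180° − i) = ±(180 − 96.2) = ±83.8°.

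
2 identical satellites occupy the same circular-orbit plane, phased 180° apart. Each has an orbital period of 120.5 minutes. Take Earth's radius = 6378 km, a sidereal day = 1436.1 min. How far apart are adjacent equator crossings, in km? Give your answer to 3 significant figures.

1680 km

T = 120.5 min = 7230.0 s.
Single-satellite node shift = (7230.0/86166) × 360° = 30.21°.
With 2 satellites evenly phased, successive equator crossings are 30.21/2 = 15.103° apart.
That is 15.103 × 111.3 = 1681 km at the equator.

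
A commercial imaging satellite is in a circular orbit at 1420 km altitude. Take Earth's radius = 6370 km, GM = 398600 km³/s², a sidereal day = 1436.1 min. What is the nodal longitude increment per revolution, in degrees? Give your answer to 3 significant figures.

28.6°

Semi-major axis a = 6370 + 1420 = 7790 km. Period T = 2π√(a³/μ) = 2π√(7790³/398600) = 6842.5 s = 114.04 min.
During one orbit Earth rotates (6842.5 / 86166) × 360° = 28.59°.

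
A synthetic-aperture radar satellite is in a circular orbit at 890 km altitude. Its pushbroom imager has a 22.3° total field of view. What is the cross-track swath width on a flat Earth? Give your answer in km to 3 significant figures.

Half-angle = 22.3°/2 = 11.15°.
Swath width ≈ 2h·tan(θ/2) = 2 × 890 × tan(11.15°) = 350.8 km.

351 km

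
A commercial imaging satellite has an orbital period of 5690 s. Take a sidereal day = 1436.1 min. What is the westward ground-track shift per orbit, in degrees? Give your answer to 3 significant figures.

23.8°

During one orbit Earth rotates (5690.0 / 86166) × 360° = 23.77°.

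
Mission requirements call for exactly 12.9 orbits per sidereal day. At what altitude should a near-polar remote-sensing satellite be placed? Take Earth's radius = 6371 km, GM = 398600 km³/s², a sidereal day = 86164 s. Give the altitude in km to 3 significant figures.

1290 km

Required period T = 86164 / 12.9 = 6679.4 s.
From T = 2π√(a³/μ): a = (μ T²/4π²)^(1/3) = (398600 × 6679.4² / 4π²)^(1/3) = 7666 km.
Altitude h = a − R = 7666 − 6371 = 1295 km.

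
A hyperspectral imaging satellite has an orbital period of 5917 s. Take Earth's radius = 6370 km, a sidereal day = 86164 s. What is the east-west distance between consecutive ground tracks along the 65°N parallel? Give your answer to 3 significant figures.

Node shift per orbit = (5917.0/86164) × 360° = 24.72°.
Equatorial spacing = 24.72 × 111.2 km/° = 2748 km.
At 65° latitude, spacing = 2748 × cos(65°) = 1162 km.

1160 km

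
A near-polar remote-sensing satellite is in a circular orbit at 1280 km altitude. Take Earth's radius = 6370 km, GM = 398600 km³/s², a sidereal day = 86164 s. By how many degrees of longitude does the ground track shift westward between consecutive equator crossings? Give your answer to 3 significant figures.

27.8°

Semi-major axis a = 6370 + 1280 = 7650 km. Period T = 2π√(a³/μ) = 2π√(7650³/398600) = 6658.9 s = 110.98 min.
During one orbit Earth rotates (6658.9 / 86164) × 360° = 27.82°.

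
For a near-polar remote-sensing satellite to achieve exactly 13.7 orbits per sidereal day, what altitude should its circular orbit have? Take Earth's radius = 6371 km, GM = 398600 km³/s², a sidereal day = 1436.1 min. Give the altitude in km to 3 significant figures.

993 km

Required period T = 86166 / 13.7 = 6289.5 s.
From T = 2π√(a³/μ): a = (μ T²/4π²)^(1/3) = (398600 × 6289.5² / 4π²)^(1/3) = 7364 km.
Altitude h = a − R = 7364 − 6371 = 993 km.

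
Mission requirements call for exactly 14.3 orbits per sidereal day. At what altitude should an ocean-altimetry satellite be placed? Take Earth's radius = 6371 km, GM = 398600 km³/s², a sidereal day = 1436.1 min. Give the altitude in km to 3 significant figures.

Required period T = 86166 / 14.3 = 6025.6 s.
From T = 2π√(a³/μ): a = (μ T²/4π²)^(1/3) = (398600 × 6025.6² / 4π²)^(1/3) = 7157 km.
Altitude h = a − R = 7157 − 6371 = 786 km.

786 km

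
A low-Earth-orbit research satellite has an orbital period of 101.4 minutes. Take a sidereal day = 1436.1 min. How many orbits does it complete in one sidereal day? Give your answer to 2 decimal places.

T = 101.4 min = 6084.0 s.
Orbits per sidereal day = 86166 / 6084.0 = 14.163.

14.16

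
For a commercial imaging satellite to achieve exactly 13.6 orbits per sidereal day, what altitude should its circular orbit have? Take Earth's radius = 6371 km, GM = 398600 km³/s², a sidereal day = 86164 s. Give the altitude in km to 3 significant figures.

1030 km

Required period T = 86164 / 13.6 = 6335.6 s.
From T = 2π√(a³/μ): a = (μ T²/4π²)^(1/3) = (398600 × 6335.6² / 4π²)^(1/3) = 7400 km.
Altitude h = a − R = 7400 − 6371 = 1029 km.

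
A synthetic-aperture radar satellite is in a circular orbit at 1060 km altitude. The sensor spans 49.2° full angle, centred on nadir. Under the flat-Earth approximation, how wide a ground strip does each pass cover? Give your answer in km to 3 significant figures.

971 km

Half-angle = 49.2°/2 = 24.6°.
Swath width ≈ 2h·tan(θ/2) = 2 × 1060 × tan(24.6°) = 970.6 km.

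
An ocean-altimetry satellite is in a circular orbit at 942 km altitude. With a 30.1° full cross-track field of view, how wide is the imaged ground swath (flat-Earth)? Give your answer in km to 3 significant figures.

Half-angle = 30.1°/2 = 15.05°.
Swath width ≈ 2h·tan(θ/2) = 2 × 942 × tan(15.05°) = 506.6 km.

507 km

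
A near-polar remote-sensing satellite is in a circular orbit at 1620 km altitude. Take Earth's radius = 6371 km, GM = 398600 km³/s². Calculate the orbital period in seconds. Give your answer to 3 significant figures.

7110 seconds

Semi-major axis a = 6371 + 1620 = 7991 km. Period T = 2π√(a³/μ) = 2π√(7991³/398600) = 7109.1 s = 118.48 min.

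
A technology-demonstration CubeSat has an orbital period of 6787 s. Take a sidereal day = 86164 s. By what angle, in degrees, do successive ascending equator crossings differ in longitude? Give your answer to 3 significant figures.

28.4°

During one orbit Earth rotates (6787.0 / 86164) × 360° = 28.36°.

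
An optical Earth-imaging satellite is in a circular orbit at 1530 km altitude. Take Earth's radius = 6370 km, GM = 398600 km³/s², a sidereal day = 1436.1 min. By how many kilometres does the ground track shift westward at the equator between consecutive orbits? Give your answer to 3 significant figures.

3250 km

Semi-major axis a = 6370 + 1530 = 7900 km. Period T = 2π√(a³/μ) = 2π√(7900³/398600) = 6988.0 s = 116.47 min.
During one orbit Earth rotates (6988.0 / 86166) × 360° = 29.20°.
At the equator that is 29.20° × (2π·6370/360) km/° = 29.20 × 111.2 = 3246 km.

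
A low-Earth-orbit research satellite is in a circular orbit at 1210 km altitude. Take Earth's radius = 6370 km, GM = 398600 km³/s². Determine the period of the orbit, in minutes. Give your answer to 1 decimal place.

109.5 min

Semi-major axis a = 6370 + 1210 = 7580 km. Period T = 2π√(a³/μ) = 2π√(7580³/398600) = 6567.7 s = 109.46 min.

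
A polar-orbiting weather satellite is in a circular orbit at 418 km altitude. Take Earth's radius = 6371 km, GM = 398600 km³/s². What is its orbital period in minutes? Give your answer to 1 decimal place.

92.8 min

Semi-major axis a = 6371 + 418 = 6789 km. Period T = 2π√(a³/μ) = 2π√(6789³/398600) = 5567.0 s = 92.78 min.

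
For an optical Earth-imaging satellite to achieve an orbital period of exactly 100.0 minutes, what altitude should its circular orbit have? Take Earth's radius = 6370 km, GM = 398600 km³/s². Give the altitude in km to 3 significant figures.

T = 100.0 min = 6000.0 s.
From T = 2π√(a³/μ): a = (μ T²/4π²)^(1/3) = (398600 × 6000.0² / 4π²)^(1/3) = 7137 km.
Altitude h = a − R = 7137 − 6370 = 767 km.

767 km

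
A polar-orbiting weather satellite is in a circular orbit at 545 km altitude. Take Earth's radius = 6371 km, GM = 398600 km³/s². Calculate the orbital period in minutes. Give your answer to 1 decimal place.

Semi-major axis a = 6371 + 545 = 6916 km. Period T = 2π√(a³/μ) = 2π√(6916³/398600) = 5723.9 s = 95.40 min.

95.4 min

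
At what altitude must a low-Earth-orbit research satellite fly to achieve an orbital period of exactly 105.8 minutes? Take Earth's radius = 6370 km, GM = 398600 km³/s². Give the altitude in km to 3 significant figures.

1040 km

T = 105.8 min = 6348.0 s.
From T = 2π√(a³/μ): a = (μ T²/4π²)^(1/3) = (398600 × 6348.0² / 4π²)^(1/3) = 7410 km.
Altitude h = a − R = 7410 − 6370 = 1040 km.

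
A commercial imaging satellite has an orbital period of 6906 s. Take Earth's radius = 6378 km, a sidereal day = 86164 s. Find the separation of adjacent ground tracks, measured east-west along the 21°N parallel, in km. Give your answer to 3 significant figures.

3000 km

Node shift per orbit = (6906.0/86164) × 360° = 28.85°.
Equatorial spacing = 28.85 × 111.3 km/° = 3212 km.
At 21° latitude, spacing = 3212 × cos(21°) = 2999 km.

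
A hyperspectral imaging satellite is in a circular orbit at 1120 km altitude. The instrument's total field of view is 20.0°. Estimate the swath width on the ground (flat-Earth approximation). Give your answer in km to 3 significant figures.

395 km

Half-angle = 20.0°/2 = 10°.
Swath width ≈ 2h·tan(θ/2) = 2 × 1120 × tan(10°) = 395.0 km.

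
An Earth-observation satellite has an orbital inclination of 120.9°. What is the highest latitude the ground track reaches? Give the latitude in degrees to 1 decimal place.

Retrograde orbit: the ground track reaches ±(180° − i) = ±(180 − 120.9) = ±59.1°.

59.1°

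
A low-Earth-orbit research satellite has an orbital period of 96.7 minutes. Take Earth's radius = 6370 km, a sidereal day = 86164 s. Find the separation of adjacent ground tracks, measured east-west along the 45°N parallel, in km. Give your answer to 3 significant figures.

T = 96.7 min = 5802.0 s.
Node shift per orbit = (5802.0/86164) × 360° = 24.24°.
Equatorial spacing = 24.24 × 111.2 km/° = 2695 km.
At 45° latitude, spacing = 2695 × cos(45°) = 1906 km.

1910 km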